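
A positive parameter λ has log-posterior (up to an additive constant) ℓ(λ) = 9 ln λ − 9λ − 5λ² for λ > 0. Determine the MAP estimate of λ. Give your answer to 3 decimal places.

λ̂_MAP = 0.600

ℓ'(λ) = 9/λ − 9 − 10λ. Setting this to zero and multiplying by λ: 10λ² + 9λ − 9 = 0.
λ = (−9 + √(9² + 4·10·9)) / (2·10) = (−9 + √441) / 20 = (−9 + 21)/20 = 3/5.
ℓ''(λ) = −9/λ² − 10 < 0, confirming a maximum.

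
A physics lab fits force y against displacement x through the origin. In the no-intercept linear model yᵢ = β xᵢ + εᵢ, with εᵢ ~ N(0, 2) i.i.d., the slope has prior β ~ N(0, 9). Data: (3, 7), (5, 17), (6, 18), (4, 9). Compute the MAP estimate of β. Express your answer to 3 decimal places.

log p(β | y) = −Σ(yᵢ − βxᵢ)²/(2·2) − β²/(2·9) + const.
Setting the derivative to zero: Σxᵢ(yᵢ − βxᵢ)/2 − β/9 = 0, so β = Σxᵢyᵢ / (Σxᵢ² + σ²/τ²).
Σxᵢyᵢ = 3·7 + 5·17 + 6·18 + 4·9 = 250; Σxᵢ² = 86; σ²/τ² = 2/9.
β̂_MAP = 250 / (86 + 2/9) = 250/(776/9) = 1125/388 ≈ 2.899.

β̂_MAP = 2.899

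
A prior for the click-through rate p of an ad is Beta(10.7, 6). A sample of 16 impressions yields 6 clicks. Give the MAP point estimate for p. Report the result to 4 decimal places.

p̂_MAP = 0.5114

Prior: Beta(10.7, 6).
Data: 6 successes in 16 trials. The binomial likelihood contributes p^6(1−p)^10, so the posterior is Beta(10.7+6, 6+10) = Beta(16.7, 16).
For Beta(a, b) with a, b > 1 the mode is (a−1)/(a+b−2) = 15.7/30.7 ≈ 0.5114.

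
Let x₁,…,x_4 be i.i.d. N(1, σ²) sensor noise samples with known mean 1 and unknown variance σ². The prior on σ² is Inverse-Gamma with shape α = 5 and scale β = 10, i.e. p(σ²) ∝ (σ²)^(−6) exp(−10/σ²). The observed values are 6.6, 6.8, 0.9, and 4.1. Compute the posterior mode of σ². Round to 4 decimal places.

Sum of squared deviations about the known mean: SS = (6.6−1)² + (6.8−1)² + (0.9−1)² + (4.1−1)² = 74.62.
The Normal likelihood contributes (σ²)^(−n/2) exp(−SS/(2σ²)), so the posterior is Inverse-Gamma(α + n/2, β + SS/2) = Inverse-Gamma(7, 47.31).
The mode of Inverse-Gamma(a, b) is b/(a+1) = 47.31/8 ≈ 5.9138.

σ̂²_MAP = 5.9138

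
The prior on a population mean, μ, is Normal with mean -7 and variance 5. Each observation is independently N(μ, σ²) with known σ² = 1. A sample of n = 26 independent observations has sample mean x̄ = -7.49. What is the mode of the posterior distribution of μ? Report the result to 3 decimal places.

μ̂_MAP = -7.486

n = 26, x̄ = -7.49.
For a Normal prior and Normal likelihood with known variance, the posterior is Normal; its mode equals its mean, the precision-weighted average.
Prior precision 1/σ₀² = 1/5 = 0.2; data precision n/σ² = 26/1 = 26.
μ̂ = (0.2·(-7) + 26·(-7.49)) / (0.2 + 26) = (-196.14)/26.2 = -9807/1310 ≈ -7.486.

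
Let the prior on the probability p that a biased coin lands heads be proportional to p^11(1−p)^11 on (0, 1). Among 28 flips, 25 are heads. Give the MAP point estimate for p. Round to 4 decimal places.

The prior density ∝ p^11(1−p)^11 is the kernel of Beta(12, 12).
Data: 25 successes in 28 trials. The binomial likelihood contributes p^25(1−p)^3, so the posterior is Beta(12+25, 12+3) = Beta(37, 15).
For Beta(a, b) with a, b > 1 the mode is (a−1)/(a+b−2) = 36/50 ≈ 0.7200.

p̂_MAP = 0.7200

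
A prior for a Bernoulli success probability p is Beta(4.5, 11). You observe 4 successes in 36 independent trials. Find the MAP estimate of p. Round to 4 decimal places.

p̂_MAP = 0.1515

Prior: Beta(4.5, 11).
Data: 4 successes in 36 trials. The binomial likelihood contributes p^4(1−p)^32, so the posterior is Beta(4.5+4, 11+32) = Beta(8.5, 43).
For Beta(a, b) with a, b > 1 the mode is (a−1)/(a+b−2) = 7.5/49.5 ≈ 0.1515.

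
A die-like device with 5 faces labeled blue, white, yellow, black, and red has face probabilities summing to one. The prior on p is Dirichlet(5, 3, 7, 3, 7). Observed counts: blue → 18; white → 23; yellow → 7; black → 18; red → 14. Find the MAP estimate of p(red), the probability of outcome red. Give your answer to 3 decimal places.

The posterior is Dirichlet(αᵢ + nᵢ) = Dirichlet(23, 26, 14, 21, 21).
For a Dirichlet(a₁,…,a_K) with all aᵢ > 1, the mode has j-th component (aⱼ − 1)/(Σaᵢ − K).
Here Σaᵢ = 105 and K = 5, so p(red) = (21 − 1)/(105 − 5) = 20/100 ≈ 0.200.

MAP estimate of p(red) = 0.200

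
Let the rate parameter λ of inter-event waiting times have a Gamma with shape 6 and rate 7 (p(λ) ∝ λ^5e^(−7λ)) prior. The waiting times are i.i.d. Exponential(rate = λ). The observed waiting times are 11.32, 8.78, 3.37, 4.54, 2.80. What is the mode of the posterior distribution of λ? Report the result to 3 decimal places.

λ̂_MAP = 0.264

The Exponential(rate=λ) likelihood is ∝ λ^n e^(−λΣtᵢ). Here n = 5 and Σtᵢ = 11.32 + 8.78 + 3.37 + 4.54 + 2.80 = 30.81.
Posterior ∝ λ^5e^(−7λ) · λ^5e^(−30.81λ) = λ^10e^(−37.81λ), i.e. Gamma(11, 37.81).
Mode = (a−1)/b = 10/37.81 ≈ 0.264.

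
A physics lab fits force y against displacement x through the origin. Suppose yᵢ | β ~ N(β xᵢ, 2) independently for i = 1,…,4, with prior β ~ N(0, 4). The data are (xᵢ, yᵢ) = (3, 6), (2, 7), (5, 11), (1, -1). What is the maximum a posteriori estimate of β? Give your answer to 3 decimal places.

log p(β | y) = −Σ(yᵢ − βxᵢ)²/(2·2) − β²/(2·4) + const.
Setting the derivative to zero: Σxᵢ(yᵢ − βxᵢ)/2 − β/4 = 0, so β = Σxᵢyᵢ / (Σxᵢ² + σ²/τ²).
Σxᵢyᵢ = 3·6 + 2·7 + 5·11 + 1·(-1) = 86; Σxᵢ² = 39; σ²/τ² = 0.5.
β̂_MAP = 86 / (39 + 0.5) = 86/39.5 ≈ 2.177.

β̂_MAP = 2.177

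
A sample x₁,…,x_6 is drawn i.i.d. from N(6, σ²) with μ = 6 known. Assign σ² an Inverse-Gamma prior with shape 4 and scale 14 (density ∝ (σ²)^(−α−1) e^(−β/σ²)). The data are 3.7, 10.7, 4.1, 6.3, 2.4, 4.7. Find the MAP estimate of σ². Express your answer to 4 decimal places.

Sum of squared deviations about the known mean: SS = (3.7−6)² + (10.7−6)² + (4.1−6)² + (6.3−6)² + (2.4−6)² + (4.7−6)² = 45.73.
The Normal likelihood contributes (σ²)^(−n/2) exp(−SS/(2σ²)), so the posterior is Inverse-Gamma(α + n/2, β + SS/2) = Inverse-Gamma(7, 36.865).
The mode of Inverse-Gamma(a, b) is b/(a+1) = 36.865/8 ≈ 4.6081.

σ̂²_MAP = 4.6081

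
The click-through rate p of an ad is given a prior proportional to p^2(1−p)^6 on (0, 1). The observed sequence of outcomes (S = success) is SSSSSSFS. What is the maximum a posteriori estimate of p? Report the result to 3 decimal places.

p̂_MAP = 0.563

The prior density ∝ p^2(1−p)^6 is the kernel of Beta(3, 7).
Data: 7 successes in 8 trials (from the sequence). The binomial likelihood contributes p^7(1−p)^1, so the posterior is Beta(3+7, 7+1) = Beta(10, 8).
For Beta(a, b) with a, b > 1 the mode is (a−1)/(a+b−2) = 9/16 ≈ 0.563.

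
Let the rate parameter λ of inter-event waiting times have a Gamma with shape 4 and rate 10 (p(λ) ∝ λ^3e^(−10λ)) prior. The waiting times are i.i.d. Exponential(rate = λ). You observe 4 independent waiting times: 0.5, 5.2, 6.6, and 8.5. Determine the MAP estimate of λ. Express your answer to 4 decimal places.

λ̂_MAP = 0.2273

The Exponential(rate=λ) likelihood is ∝ λ^n e^(−λΣtᵢ). Here n = 4 and Σtᵢ = 0.5 + 5.2 + 6.6 + 8.5 = 20.8.
Posterior ∝ λ^3e^(−10λ) · λ^4e^(−20.8λ) = λ^7e^(−30.8λ), i.e. Gamma(8, 30.8).
Mode = (a−1)/b = 7/30.8 ≈ 0.2273.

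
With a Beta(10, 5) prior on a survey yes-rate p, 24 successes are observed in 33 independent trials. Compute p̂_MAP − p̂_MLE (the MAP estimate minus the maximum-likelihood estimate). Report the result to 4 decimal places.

MAP − MLE = -0.0099

Posterior is Beta(34, 14); MAP = (34−1)/(48−2) = 33/46 ≈ 0.71739.
MLE ignores the prior: p̂_MLE = k/n = 24/33 ≈ 0.72727.
Difference = 33/46 − 24/33 = -5/506 ≈ -0.0099.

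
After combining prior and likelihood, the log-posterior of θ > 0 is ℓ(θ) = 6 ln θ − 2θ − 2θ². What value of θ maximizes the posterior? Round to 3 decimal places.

θ̂_MAP = 1.000

ℓ'(θ) = 6/θ − 2 − 4θ. Setting this to zero and multiplying by θ: 4θ² + 2θ − 6 = 0.
θ = (−2 + √(2² + 4·4·6)) / (2·4) = (−2 + √100) / 8 = (−2 + 10)/8 = 1.
ℓ''(θ) = −6/θ² − 4 < 0, confirming a maximum.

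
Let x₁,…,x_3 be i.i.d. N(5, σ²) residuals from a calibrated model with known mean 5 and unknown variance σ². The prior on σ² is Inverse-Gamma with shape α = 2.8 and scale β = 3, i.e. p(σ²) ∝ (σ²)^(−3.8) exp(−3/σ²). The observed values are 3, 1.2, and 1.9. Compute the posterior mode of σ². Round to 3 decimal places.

σ̂²_MAP = 3.212

Sum of squared deviations about the known mean: SS = (3−5)² + (1.2−5)² + (1.9−5)² = 28.05.
The Normal likelihood contributes (σ²)^(−n/2) exp(−SS/(2σ²)), so the posterior is Inverse-Gamma(α + n/2, β + SS/2) = Inverse-Gamma(4.3, 17.025).
The mode of Inverse-Gamma(a, b) is b/(a+1) = 17.025/5.3 ≈ 3.212.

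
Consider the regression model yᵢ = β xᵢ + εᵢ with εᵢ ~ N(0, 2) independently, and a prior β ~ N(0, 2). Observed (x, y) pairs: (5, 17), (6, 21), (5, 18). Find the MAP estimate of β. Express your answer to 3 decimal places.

β̂_MAP = 3.460

log p(β | y) = −Σ(yᵢ − βxᵢ)²/(2·2) − β²/(2·2) + const.
Setting the derivative to zero: Σxᵢ(yᵢ − βxᵢ)/2 − β/2 = 0, so β = Σxᵢyᵢ / (Σxᵢ² + σ²/τ²).
Σxᵢyᵢ = 5·17 + 6·21 + 5·18 = 301; Σxᵢ² = 86; σ²/τ² = 1.
β̂_MAP = 301 / (86 + 1) = 301/87 ≈ 3.460.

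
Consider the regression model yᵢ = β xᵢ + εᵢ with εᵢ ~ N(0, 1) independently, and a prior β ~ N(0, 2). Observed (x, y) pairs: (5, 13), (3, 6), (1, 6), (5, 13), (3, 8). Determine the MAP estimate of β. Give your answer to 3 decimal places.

log p(β | y) = −Σ(yᵢ − βxᵢ)²/(2·1) − β²/(2·2) + const.
Setting the derivative to zero: Σxᵢ(yᵢ − βxᵢ)/1 − β/2 = 0, so β = Σxᵢyᵢ / (Σxᵢ² + σ²/τ²).
Σxᵢyᵢ = 5·13 + 3·6 + 1·6 + 5·13 + 3·8 = 178; Σxᵢ² = 69; σ²/τ² = 0.5.
β̂_MAP = 178 / (69 + 0.5) = 178/69.5 ≈ 2.561.

β̂_MAP = 2.561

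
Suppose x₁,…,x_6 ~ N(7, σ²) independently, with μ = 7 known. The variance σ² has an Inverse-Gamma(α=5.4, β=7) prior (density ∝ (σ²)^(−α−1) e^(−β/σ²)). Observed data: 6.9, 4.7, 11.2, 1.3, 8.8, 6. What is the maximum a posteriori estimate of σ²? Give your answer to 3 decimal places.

σ̂²_MAP = 3.919

Sum of squared deviations about the known mean: SS = (6.9−7)² + (4.7−7)² + (11.2−7)² + (1.3−7)² + (8.8−7)² + (6−7)² = 59.67.
The Normal likelihood contributes (σ²)^(−n/2) exp(−SS/(2σ²)), so the posterior is Inverse-Gamma(α + n/2, β + SS/2) = Inverse-Gamma(8.4, 36.835).
The mode of Inverse-Gamma(a, b) is b/(a+1) = 36.835/9.4 ≈ 3.919.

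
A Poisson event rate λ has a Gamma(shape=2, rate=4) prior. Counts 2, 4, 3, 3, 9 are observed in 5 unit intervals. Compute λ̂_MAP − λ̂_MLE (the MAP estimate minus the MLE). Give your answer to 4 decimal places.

MAP − MLE = -1.7556

Σxᵢ = 21. Posterior is Gamma(23, 9); MAP = (23−1)/9 = 22/9 ≈ 2.44444.
MLE = x̄ = 21/5 ≈ 4.20000.
Difference = 22/9 − 21/5 = -79/45 ≈ -1.7556.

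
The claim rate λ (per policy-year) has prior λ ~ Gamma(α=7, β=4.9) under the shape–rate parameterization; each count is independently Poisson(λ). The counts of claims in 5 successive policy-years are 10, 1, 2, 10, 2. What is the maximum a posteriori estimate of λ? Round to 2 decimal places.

Σxᵢ = 10+1+2+10+2 = 25, with n = 5.
Posterior ∝ λ^6e^(−4.9λ) · λ^25e^(−5λ) = λ^31e^(−9.9λ), i.e. Gamma(shape=32, rate=9.9).
The mode of a Gamma(a, b) with a ≥ 1 (shape–rate) is (a−1)/b = 31/9.9 ≈ 3.13.

λ̂_MAP = 3.13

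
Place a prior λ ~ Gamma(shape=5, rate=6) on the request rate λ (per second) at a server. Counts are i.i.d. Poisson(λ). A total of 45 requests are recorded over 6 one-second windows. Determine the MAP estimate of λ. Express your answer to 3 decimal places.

Σxᵢ = 45, n = 6.
Posterior ∝ λ^4e^(−6λ) · λ^45e^(−6λ) = λ^49e^(−12λ), i.e. Gamma(shape=50, rate=12).
The mode of a Gamma(a, b) with a ≥ 1 (shape–rate) is (a−1)/b = 49/12 ≈ 4.083.

λ̂_MAP = 4.083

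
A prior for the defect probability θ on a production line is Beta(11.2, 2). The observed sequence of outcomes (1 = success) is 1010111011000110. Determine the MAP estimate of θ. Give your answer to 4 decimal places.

Prior: Beta(11.2, 2).
Data: 9 successes in 16 trials (from the sequence). The binomial likelihood contributes θ^9(1−θ)^7, so the posterior is Beta(11.2+9, 2+7) = Beta(20.2, 9).
For Beta(a, b) with a, b > 1 the mode is (a−1)/(a+b−2) = 19.2/27.2 ≈ 0.7059.

θ̂_MAP = 0.7059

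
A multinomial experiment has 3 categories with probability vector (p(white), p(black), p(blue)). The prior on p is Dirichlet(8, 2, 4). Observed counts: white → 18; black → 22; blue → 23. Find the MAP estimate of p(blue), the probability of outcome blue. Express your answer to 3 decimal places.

The posterior is Dirichlet(αᵢ + nᵢ) = Dirichlet(26, 24, 27).
For a Dirichlet(a₁,…,a_K) with all aᵢ > 1, the mode has j-th component (aⱼ − 1)/(Σaᵢ − K).
Here Σaᵢ = 77 and K = 3, so p(blue) = (27 − 1)/(77 − 3) = 26/74 ≈ 0.351.

MAP estimate of p(blue) = 0.351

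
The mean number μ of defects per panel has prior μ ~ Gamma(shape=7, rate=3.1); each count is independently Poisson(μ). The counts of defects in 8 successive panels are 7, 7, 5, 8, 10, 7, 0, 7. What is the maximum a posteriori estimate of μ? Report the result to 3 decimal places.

Σxᵢ = 7+7+5+8+10+7+0+7 = 51, with n = 8.
Posterior ∝ μ^6e^(−3.1μ) · μ^51e^(−8μ) = μ^57e^(−11.1μ), i.e. Gamma(shape=58, rate=11.1).
The mode of a Gamma(a, b) with a ≥ 1 (shape–rate) is (a−1)/b = 57/11.1 ≈ 5.135.

μ̂_MAP = 5.135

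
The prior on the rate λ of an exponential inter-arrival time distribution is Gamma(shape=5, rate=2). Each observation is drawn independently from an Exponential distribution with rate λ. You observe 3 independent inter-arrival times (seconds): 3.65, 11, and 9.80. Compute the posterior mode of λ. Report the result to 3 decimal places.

The Exponential(rate=λ) likelihood is ∝ λ^n e^(−λΣtᵢ). Here n = 3 and Σtᵢ = 3.65 + 11 + 9.80 = 24.45.
Posterior ∝ λ^4e^(−2λ) · λ^3e^(−24.45λ) = λ^7e^(−26.45λ), i.e. Gamma(8, 26.45).
Mode = (a−1)/b = 7/26.45 ≈ 0.265.

λ̂_MAP = 0.265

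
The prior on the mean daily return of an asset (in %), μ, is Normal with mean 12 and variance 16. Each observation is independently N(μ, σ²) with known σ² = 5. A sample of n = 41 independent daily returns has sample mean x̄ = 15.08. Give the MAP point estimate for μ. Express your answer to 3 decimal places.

n = 41, x̄ = 15.08.
For a Normal prior and Normal likelihood with known variance, the posterior is Normal; its mode equals its mean, the precision-weighted average.
Prior precision 1/σ₀² = 1/16 = 0.0625; data precision n/σ² = 41/5 = 8.2.
μ̂ = (0.0625·12 + 8.2·15.08) / (0.0625 + 8.2) = 124.406/8.2625 = 248812/16525 ≈ 15.057.

μ̂_MAP = 15.057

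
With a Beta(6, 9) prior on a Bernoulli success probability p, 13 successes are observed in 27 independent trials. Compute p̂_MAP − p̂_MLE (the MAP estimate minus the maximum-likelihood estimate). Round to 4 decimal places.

Posterior is Beta(19, 23); MAP = (19−1)/(42−2) = 18/40 ≈ 0.45000.
MLE ignores the prior: p̂_MLE = k/n = 13/27 ≈ 0.48148.
Difference = 18/40 − 13/27 = -17/540 ≈ -0.0315.

MAP − MLE = -0.0315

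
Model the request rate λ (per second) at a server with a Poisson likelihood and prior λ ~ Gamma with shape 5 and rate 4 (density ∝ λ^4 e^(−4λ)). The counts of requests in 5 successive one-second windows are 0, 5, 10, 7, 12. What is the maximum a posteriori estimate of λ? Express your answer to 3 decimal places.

λ̂_MAP = 4.222

Σxᵢ = 0+5+10+7+12 = 34, with n = 5.
Posterior ∝ λ^4e^(−4λ) · λ^34e^(−5λ) = λ^38e^(−9λ), i.e. Gamma(shape=39, rate=9).
The mode of a Gamma(a, b) with a ≥ 1 (shape–rate) is (a−1)/b = 38/9 ≈ 4.222.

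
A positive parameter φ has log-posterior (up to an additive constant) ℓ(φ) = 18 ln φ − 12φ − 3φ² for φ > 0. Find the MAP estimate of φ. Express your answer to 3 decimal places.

φ̂_MAP = 1.000

ℓ'(φ) = 18/φ − 12 − 6φ. Setting this to zero and multiplying by φ: 6φ² + 12φ − 18 = 0.
φ = (−12 + √(12² + 4·6·18)) / (2·6) = (−12 + √576) / 12 = (−12 + 24)/12 = 1.
ℓ''(φ) = −18/φ² − 6 < 0, confirming a maximum.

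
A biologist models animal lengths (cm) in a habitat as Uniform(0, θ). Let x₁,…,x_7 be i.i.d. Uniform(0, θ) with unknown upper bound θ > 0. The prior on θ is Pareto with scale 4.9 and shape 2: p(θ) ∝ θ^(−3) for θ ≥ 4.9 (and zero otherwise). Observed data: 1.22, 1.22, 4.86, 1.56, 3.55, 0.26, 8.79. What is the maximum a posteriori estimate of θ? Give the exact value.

The Uniform(0, θ) likelihood is θ^(−n) for θ ≥ max(xᵢ), zero otherwise. Here max(xᵢ) = 8.79.
Posterior ∝ θ^(−3) · θ^(−7) = θ^(−10) on θ ≥ max(4.9, 8.79) = 8.79.
This density is strictly decreasing in θ, so the posterior mode lies at the lower boundary of the support.

θ̂_MAP = 8.79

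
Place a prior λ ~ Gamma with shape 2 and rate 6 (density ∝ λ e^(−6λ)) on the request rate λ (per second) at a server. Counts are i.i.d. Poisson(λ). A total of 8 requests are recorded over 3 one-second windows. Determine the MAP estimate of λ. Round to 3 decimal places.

λ̂_MAP = 1.000

Σxᵢ = 8, n = 3.
Posterior ∝ λe^(−6λ) · λ^8e^(−3λ) = λ^9e^(−9λ), i.e. Gamma(shape=10, rate=9).
The mode of a Gamma(a, b) with a ≥ 1 (shape–rate) is (a−1)/b = 9/9 ≈ 1.000.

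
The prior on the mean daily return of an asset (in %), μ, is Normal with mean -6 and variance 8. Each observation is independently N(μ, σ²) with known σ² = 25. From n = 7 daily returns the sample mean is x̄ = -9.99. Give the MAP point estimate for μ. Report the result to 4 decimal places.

n = 7, x̄ = -9.99.
For a Normal prior and Normal likelihood with known variance, the posterior is Normal; its mode equals its mean, the precision-weighted average.
Prior precision 1/σ₀² = 1/8 = 0.125; data precision n/σ² = 7/25 = 0.28.
μ̂ = (0.125·(-6) + 0.28·(-9.99)) / (0.125 + 0.28) = (-3.5472)/0.405 = -5912/675 ≈ -8.7585.

μ̂_MAP = -8.7585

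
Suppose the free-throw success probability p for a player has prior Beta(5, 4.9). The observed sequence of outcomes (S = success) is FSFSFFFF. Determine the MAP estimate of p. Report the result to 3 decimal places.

Prior: Beta(5, 4.9).
Data: 2 successes in 8 trials (from the sequence). The binomial likelihood contributes p^2(1−p)^6, so the posterior is Beta(5+2, 4.9+6) = Beta(7, 10.9).
For Beta(a, b) with a, b > 1 the mode is (a−1)/(a+b−2) = 6/15.9 ≈ 0.377.

p̂_MAP = 0.377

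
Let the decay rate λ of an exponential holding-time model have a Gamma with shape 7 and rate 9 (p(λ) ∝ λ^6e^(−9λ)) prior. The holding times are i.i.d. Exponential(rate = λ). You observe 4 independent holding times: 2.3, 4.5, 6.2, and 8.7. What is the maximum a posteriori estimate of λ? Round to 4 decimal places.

The Exponential(rate=λ) likelihood is ∝ λ^n e^(−λΣtᵢ). Here n = 4 and Σtᵢ = 2.3 + 4.5 + 6.2 + 8.7 = 21.7.
Posterior ∝ λ^6e^(−9λ) · λ^4e^(−21.7λ) = λ^10e^(−30.7λ), i.e. Gamma(11, 30.7).
Mode = (a−1)/b = 10/30.7 ≈ 0.3257.

λ̂_MAP = 0.3257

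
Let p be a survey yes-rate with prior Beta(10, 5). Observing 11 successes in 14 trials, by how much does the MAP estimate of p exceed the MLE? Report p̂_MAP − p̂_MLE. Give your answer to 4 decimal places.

Posterior is Beta(21, 8); MAP = (21−1)/(29−2) = 20/27 ≈ 0.74074.
MLE ignores the prior: p̂_MLE = k/n = 11/14 ≈ 0.78571.
Difference = 20/27 − 11/14 = -17/378 ≈ -0.0450.

MAP − MLE = -0.0450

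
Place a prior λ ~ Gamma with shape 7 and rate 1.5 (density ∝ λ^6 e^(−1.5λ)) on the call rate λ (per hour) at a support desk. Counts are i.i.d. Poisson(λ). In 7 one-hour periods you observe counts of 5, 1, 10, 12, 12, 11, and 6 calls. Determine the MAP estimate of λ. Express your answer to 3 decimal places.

λ̂_MAP = 7.412

Σxᵢ = 5+1+10+12+12+11+6 = 57, with n = 7.
Posterior ∝ λ^6e^(−1.5λ) · λ^57e^(−7λ) = λ^63e^(−8.5λ), i.e. Gamma(shape=64, rate=8.5).
The mode of a Gamma(a, b) with a ≥ 1 (shape–rate) is (a−1)/b = 63/8.5 ≈ 7.412.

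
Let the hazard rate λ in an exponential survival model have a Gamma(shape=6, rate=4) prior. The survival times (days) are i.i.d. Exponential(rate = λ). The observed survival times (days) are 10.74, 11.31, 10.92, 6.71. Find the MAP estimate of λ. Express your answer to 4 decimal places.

λ̂_MAP = 0.2060

The Exponential(rate=λ) likelihood is ∝ λ^n e^(−λΣtᵢ). Here n = 4 and Σtᵢ = 10.74 + 11.31 + 10.92 + 6.71 = 39.68.
Posterior ∝ λ^5e^(−4λ) · λ^4e^(−39.68λ) = λ^9e^(−43.68λ), i.e. Gamma(10, 43.68).
Mode = (a−1)/b = 9/43.68 ≈ 0.2060.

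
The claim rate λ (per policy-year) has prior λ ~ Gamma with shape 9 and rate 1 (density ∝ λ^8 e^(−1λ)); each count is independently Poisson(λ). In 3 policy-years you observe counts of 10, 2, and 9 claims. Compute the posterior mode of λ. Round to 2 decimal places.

λ̂_MAP = 7.25

Σxᵢ = 10+2+9 = 21, with n = 3.
Posterior ∝ λ^8e^(−1λ) · λ^21e^(−3λ) = λ^29e^(−4λ), i.e. Gamma(shape=30, rate=4).
The mode of a Gamma(a, b) with a ≥ 1 (shape–rate) is (a−1)/b = 29/4 ≈ 7.25.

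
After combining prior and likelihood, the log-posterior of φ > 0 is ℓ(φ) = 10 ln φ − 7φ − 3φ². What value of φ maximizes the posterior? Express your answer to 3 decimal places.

ℓ'(φ) = 10/φ − 7 − 6φ. Setting this to zero and multiplying by φ: 6φ² + 7φ − 10 = 0.
φ = (−7 + √(7² + 4·6·10)) / (2·6) = (−7 + √289) / 12 = (−7 + 17)/12 = 5/6.
ℓ''(φ) = −10/φ² − 6 < 0, confirming a maximum.

φ̂_MAP = 0.833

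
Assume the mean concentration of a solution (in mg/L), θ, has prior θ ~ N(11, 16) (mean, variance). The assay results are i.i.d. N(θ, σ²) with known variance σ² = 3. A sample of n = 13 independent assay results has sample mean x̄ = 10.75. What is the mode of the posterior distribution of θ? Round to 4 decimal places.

n = 13, x̄ = 10.75.
For a Normal prior and Normal likelihood with known variance, the posterior is Normal; its mode equals its mean, the precision-weighted average.
Prior precision 1/σ₀² = 1/16 = 0.0625; data precision n/σ² = 13/3.
θ̂ = (0.0625·11 + (13/3)·10.75) / (0.0625 + 13/3) = (2269/48)/(211/48) = 2269/211 ≈ 10.7536.

θ̂_MAP = 10.7536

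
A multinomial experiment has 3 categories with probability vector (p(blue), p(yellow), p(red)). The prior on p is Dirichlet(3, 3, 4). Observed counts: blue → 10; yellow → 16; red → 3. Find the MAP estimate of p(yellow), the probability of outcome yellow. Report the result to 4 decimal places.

The posterior is Dirichlet(αᵢ + nᵢ) = Dirichlet(13, 19, 7).
For a Dirichlet(a₁,…,a_K) with all aᵢ > 1, the mode has j-th component (aⱼ − 1)/(Σaᵢ − K).
Here Σaᵢ = 39 and K = 3, so p(yellow) = (19 − 1)/(39 − 3) = 18/36 ≈ 0.5000.

MAP estimate of p(yellow) = 0.5000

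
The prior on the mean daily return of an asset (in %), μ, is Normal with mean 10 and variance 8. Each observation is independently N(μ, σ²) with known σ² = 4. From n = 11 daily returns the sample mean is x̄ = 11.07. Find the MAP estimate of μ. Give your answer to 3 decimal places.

μ̂_MAP = 11.023

n = 11, x̄ = 11.07.
For a Normal prior and Normal likelihood with known variance, the posterior is Normal; its mode equals its mean, the precision-weighted average.
Prior precision 1/σ₀² = 1/8 = 0.125; data precision n/σ² = 11/4 = 2.75.
μ̂ = (0.125·10 + 2.75·11.07) / (0.125 + 2.75) = 31.6925/2.875 = 12677/1150 ≈ 11.023.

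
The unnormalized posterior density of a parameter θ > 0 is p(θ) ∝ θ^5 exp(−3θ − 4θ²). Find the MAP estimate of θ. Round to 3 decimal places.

θ̂_MAP = 0.625

ℓ'(θ) = 5/θ − 3 − 8θ. Setting this to zero and multiplying by θ: 8θ² + 3θ − 5 = 0.
θ = (−3 + √(3² + 4·8·5)) / (2·8) = (−3 + √169) / 16 = (−3 + 13)/16 = 5/8.
ℓ''(θ) = −5/θ² − 8 < 0, confirming a maximum.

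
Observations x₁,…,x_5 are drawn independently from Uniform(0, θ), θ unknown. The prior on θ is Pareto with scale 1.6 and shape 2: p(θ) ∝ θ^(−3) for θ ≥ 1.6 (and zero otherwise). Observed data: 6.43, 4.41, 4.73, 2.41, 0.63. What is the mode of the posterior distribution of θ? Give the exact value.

The Uniform(0, θ) likelihood is θ^(−n) for θ ≥ max(xᵢ), zero otherwise. Here max(xᵢ) = 6.43.
Posterior ∝ θ^(−3) · θ^(−5) = θ^(−8) on θ ≥ max(1.6, 6.43) = 6.43.
This density is strictly decreasing in θ, so the posterior mode lies at the lower boundary of the support.

θ̂_MAP = 6.43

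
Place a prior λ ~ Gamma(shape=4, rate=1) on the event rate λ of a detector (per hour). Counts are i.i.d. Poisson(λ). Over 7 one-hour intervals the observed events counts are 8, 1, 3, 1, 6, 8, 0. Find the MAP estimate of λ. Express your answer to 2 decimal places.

Σxᵢ = 8+1+3+1+6+8+0 = 27, with n = 7.
Posterior ∝ λ^3e^(−1λ) · λ^27e^(−7λ) = λ^30e^(−8λ), i.e. Gamma(shape=31, rate=8).
The mode of a Gamma(a, b) with a ≥ 1 (shape–rate) is (a−1)/b = 30/8 ≈ 3.75.

λ̂_MAP = 3.75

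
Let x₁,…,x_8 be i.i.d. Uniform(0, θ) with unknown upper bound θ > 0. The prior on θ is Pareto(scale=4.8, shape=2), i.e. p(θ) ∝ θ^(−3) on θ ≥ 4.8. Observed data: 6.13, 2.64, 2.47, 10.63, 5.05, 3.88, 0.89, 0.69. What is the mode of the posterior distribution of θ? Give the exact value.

The Uniform(0, θ) likelihood is θ^(−n) for θ ≥ max(xᵢ), zero otherwise. Here max(xᵢ) = 10.63.
Posterior ∝ θ^(−3) · θ^(−8) = θ^(−11) on θ ≥ max(4.8, 10.63) = 10.63.
This density is strictly decreasing in θ, so the posterior mode lies at the lower boundary of the support.

θ̂_MAP = 10.63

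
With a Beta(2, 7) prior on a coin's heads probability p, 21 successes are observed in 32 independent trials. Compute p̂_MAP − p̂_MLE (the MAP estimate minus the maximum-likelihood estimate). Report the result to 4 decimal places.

MAP − MLE = -0.0921

Posterior is Beta(23, 18); MAP = (23−1)/(41−2) = 22/39 ≈ 0.56410.
MLE ignores the prior: p̂_MLE = k/n = 21/32 ≈ 0.65625.
Difference = 22/39 − 21/32 = -115/1248 ≈ -0.0921.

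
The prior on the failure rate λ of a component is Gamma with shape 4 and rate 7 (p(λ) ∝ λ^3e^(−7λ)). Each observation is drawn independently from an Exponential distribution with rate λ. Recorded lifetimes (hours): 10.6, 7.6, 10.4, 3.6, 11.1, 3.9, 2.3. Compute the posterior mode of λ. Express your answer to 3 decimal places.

The Exponential(rate=λ) likelihood is ∝ λ^n e^(−λΣtᵢ). Here n = 7 and Σtᵢ = 10.6 + 7.6 + 10.4 + 3.6 + 11.1 + 3.9 + 2.3 = 49.5.
Posterior ∝ λ^3e^(−7λ) · λ^7e^(−49.5λ) = λ^10e^(−56.5λ), i.e. Gamma(11, 56.5).
Mode = (a−1)/b = 10/56.5 ≈ 0.177.

λ̂_MAP = 0.177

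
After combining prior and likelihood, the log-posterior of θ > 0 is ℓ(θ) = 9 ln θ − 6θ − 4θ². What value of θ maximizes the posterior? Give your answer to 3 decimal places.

ℓ'(θ) = 9/θ − 6 − 8θ. Setting this to zero and multiplying by θ: 8θ² + 6θ − 9 = 0.
θ = (−6 + √(6² + 4·8·9)) / (2·8) = (−6 + √324) / 16 = (−6 + 18)/16 = 3/4.
ℓ''(θ) = −9/θ² − 8 < 0, confirming a maximum.

θ̂_MAP = 0.750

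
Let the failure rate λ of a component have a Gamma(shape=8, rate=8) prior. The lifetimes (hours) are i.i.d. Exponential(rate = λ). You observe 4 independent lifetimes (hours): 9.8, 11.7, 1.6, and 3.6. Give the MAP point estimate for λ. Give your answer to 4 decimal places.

λ̂_MAP = 0.3170

The Exponential(rate=λ) likelihood is ∝ λ^n e^(−λΣtᵢ). Here n = 4 and Σtᵢ = 9.8 + 11.7 + 1.6 + 3.6 = 26.7.
Posterior ∝ λ^7e^(−8λ) · λ^4e^(−26.7λ) = λ^11e^(−34.7λ), i.e. Gamma(12, 34.7).
Mode = (a−1)/b = 11/34.7 ≈ 0.3170.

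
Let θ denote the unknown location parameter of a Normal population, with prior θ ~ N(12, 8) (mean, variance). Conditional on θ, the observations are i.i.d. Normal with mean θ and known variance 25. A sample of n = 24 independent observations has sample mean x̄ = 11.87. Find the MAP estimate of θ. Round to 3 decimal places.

θ̂_MAP = 11.885

n = 24, x̄ = 11.87.
For a Normal prior and Normal likelihood with known variance, the posterior is Normal; its mode equals its mean, the precision-weighted average.
Prior precision 1/σ₀² = 1/8 = 0.125; data precision n/σ² = 24/25 = 0.96.
θ̂ = (0.125·12 + 0.96·11.87) / (0.125 + 0.96) = 12.8952/1.085 = 64476/5425 ≈ 11.885.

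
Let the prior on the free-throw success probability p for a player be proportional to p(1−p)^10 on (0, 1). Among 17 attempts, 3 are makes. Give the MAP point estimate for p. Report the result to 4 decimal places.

The prior density ∝ p(1−p)^10 is the kernel of Beta(2, 11).
Data: 3 successes in 17 trials. The binomial likelihood contributes p^3(1−p)^14, so the posterior is Beta(2+3, 11+14) = Beta(5, 25).
For Beta(a, b) with a, b > 1 the mode is (a−1)/(a+b−2) = 4/28 ≈ 0.1429.

p̂_MAP = 0.1429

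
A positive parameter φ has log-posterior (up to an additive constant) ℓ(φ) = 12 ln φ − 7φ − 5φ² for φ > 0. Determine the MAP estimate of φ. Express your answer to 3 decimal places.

φ̂_MAP = 0.800

ℓ'(φ) = 12/φ − 7 − 10φ. Setting this to zero and multiplying by φ: 10φ² + 7φ − 12 = 0.
φ = (−7 + √(7² + 4·10·12)) / (2·10) = (−7 + √529) / 20 = (−7 + 23)/20 = 4/5.
ℓ''(φ) = −12/φ² − 10 < 0, confirming a maximum.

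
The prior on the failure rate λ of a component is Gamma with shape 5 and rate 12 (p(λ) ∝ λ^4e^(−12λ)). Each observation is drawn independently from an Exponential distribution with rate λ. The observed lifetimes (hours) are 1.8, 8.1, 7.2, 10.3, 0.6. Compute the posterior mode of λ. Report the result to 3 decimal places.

λ̂_MAP = 0.225

The Exponential(rate=λ) likelihood is ∝ λ^n e^(−λΣtᵢ). Here n = 5 and Σtᵢ = 1.8 + 8.1 + 7.2 + 10.3 + 0.6 = 28.
Posterior ∝ λ^4e^(−12λ) · λ^5e^(−28λ) = λ^9e^(−40λ), i.e. Gamma(10, 40).
Mode = (a−1)/b = 9/40 ≈ 0.225.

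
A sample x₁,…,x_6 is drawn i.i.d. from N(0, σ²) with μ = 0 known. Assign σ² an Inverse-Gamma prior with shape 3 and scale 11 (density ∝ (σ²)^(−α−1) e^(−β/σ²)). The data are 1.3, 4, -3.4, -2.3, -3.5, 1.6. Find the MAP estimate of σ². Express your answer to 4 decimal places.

Sum of squared deviations about the known mean: SS = (1.3−0)² + (4−0)² + (-3.4−0)² + (-2.3−0)² + (-3.5−0)² + (1.6−0)² = 49.35.
The Normal likelihood contributes (σ²)^(−n/2) exp(−SS/(2σ²)), so the posterior is Inverse-Gamma(α + n/2, β + SS/2) = Inverse-Gamma(6, 35.675).
The mode of Inverse-Gamma(a, b) is b/(a+1) = 35.675/7 ≈ 5.0964.

σ̂²_MAP = 5.0964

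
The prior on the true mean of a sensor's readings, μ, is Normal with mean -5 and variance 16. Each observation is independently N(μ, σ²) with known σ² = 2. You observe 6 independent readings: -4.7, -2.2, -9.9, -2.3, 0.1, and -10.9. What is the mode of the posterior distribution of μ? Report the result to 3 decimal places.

μ̂_MAP = -4.984

n = 6; x̄ = ((-4.7) + (-2.2) + (-9.9) + (-2.3) + 0.1 + (-10.9))/6 = -29.9/6 = -299/60 ≈ -4.9833.
For a Normal prior and Normal likelihood with known variance, the posterior is Normal; its mode equals its mean, the precision-weighted average.
Prior precision 1/σ₀² = 1/16 = 0.0625; data precision n/σ² = 6/2 = 3.
μ̂ = (0.0625·(-5) + 3·(-299/60)) / (0.0625 + 3) = (-15.2625)/3.0625 = -1221/245 ≈ -4.984.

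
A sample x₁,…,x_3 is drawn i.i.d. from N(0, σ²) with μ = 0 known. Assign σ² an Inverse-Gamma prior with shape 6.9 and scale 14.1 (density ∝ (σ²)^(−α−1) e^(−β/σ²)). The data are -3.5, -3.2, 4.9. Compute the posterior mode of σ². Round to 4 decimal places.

σ̂²_MAP = 3.9734

Sum of squared deviations about the known mean: SS = (-3.5−0)² + (-3.2−0)² + (4.9−0)² = 46.5.
The Normal likelihood contributes (σ²)^(−n/2) exp(−SS/(2σ²)), so the posterior is Inverse-Gamma(α + n/2, β + SS/2) = Inverse-Gamma(8.4, 37.35).
The mode of Inverse-Gamma(a, b) is b/(a+1) = 37.35/9.4 ≈ 3.9734.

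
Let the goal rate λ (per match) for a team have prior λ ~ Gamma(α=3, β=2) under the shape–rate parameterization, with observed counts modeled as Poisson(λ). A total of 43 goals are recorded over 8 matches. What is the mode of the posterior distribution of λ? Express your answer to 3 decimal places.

λ̂_MAP = 4.500

Σxᵢ = 43, n = 8.
Posterior ∝ λ^2e^(−2λ) · λ^43e^(−8λ) = λ^45e^(−10λ), i.e. Gamma(shape=46, rate=10).
The mode of a Gamma(a, b) with a ≥ 1 (shape–rate) is (a−1)/b = 45/10 ≈ 4.500.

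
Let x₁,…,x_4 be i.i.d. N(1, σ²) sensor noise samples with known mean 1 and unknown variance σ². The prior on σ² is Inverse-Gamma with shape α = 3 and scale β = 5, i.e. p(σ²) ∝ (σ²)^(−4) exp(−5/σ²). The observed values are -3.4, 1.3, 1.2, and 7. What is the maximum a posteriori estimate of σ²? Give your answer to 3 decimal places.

σ̂²_MAP = 5.458

Sum of squared deviations about the known mean: SS = (-3.4−1)² + (1.3−1)² + (1.2−1)² + (7−1)² = 55.49.
The Normal likelihood contributes (σ²)^(−n/2) exp(−SS/(2σ²)), so the posterior is Inverse-Gamma(α + n/2, β + SS/2) = Inverse-Gamma(5, 32.745).
The mode of Inverse-Gamma(a, b) is b/(a+1) = 32.745/6 ≈ 5.458.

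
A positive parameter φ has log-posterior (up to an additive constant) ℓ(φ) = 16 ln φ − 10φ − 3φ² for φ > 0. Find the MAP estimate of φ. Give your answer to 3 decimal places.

φ̂_MAP = 1.000

ℓ'(φ) = 16/φ − 10 − 6φ. Setting this to zero and multiplying by φ: 6φ² + 10φ − 16 = 0.
φ = (−10 + √(10² + 4·6·16)) / (2·6) = (−10 + √484) / 12 = (−10 + 22)/12 = 1.
ℓ''(φ) = −16/φ² − 6 < 0, confirming a maximum.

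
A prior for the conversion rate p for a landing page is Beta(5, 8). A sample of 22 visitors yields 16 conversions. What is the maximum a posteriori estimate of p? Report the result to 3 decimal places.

p̂_MAP = 0.606

Prior: Beta(5, 8).
Data: 16 successes in 22 trials. The binomial likelihood contributes p^16(1−p)^6, so the posterior is Beta(5+16, 8+6) = Beta(21, 14).
For Beta(a, b) with a, b > 1 the mode is (a−1)/(a+b−2) = 20/33 ≈ 0.606.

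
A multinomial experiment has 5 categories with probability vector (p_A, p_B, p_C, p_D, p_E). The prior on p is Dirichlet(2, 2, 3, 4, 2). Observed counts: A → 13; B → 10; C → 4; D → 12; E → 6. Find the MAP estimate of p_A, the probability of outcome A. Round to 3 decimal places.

The posterior is Dirichlet(αᵢ + nᵢ) = Dirichlet(15, 12, 7, 16, 8).
For a Dirichlet(a₁,…,a_K) with all aᵢ > 1, the mode has j-th component (aⱼ − 1)/(Σaᵢ − K).
Here Σaᵢ = 58 and K = 5, so p_A = (15 − 1)/(58 − 5) = 14/53 ≈ 0.264.

MAP estimate of p_A = 0.264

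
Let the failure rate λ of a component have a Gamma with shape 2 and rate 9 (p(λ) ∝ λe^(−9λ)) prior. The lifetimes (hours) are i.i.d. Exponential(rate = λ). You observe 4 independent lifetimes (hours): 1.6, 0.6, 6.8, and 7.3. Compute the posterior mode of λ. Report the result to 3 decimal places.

λ̂_MAP = 0.198

The Exponential(rate=λ) likelihood is ∝ λ^n e^(−λΣtᵢ). Here n = 4 and Σtᵢ = 1.6 + 0.6 + 6.8 + 7.3 = 16.3.
Posterior ∝ λe^(−9λ) · λ^4e^(−16.3λ) = λ^5e^(−25.3λ), i.e. Gamma(6, 25.3).
Mode = (a−1)/b = 5/25.3 ≈ 0.198.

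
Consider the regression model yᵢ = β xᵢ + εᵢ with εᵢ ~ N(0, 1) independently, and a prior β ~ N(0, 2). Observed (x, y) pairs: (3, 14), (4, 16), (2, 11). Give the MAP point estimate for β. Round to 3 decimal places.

log p(β | y) = −Σ(yᵢ − βxᵢ)²/(2·1) − β²/(2·2) + const.
Setting the derivative to zero: Σxᵢ(yᵢ − βxᵢ)/1 − β/2 = 0, so β = Σxᵢyᵢ / (Σxᵢ² + σ²/τ²).
Σxᵢyᵢ = 3·14 + 4·16 + 2·11 = 128; Σxᵢ² = 29; σ²/τ² = 0.5.
β̂_MAP = 128 / (29 + 0.5) = 128/29.5 ≈ 4.339.

β̂_MAP = 4.339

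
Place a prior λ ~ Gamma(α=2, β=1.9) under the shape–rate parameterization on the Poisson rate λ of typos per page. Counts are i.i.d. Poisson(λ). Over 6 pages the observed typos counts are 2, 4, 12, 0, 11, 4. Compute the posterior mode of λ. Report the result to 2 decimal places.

Σxᵢ = 2+4+12+0+11+4 = 33, with n = 6.
Posterior ∝ λe^(−1.9λ) · λ^33e^(−6λ) = λ^34e^(−7.9λ), i.e. Gamma(shape=35, rate=7.9).
The mode of a Gamma(a, b) with a ≥ 1 (shape–rate) is (a−1)/b = 34/7.9 ≈ 4.30.

λ̂_MAP = 4.30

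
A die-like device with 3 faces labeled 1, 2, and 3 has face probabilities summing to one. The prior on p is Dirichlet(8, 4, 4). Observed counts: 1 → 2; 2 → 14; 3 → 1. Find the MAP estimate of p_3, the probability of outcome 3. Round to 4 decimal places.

The posterior is Dirichlet(αᵢ + nᵢ) = Dirichlet(10, 18, 5).
For a Dirichlet(a₁,…,a_K) with all aᵢ > 1, the mode has j-th component (aⱼ − 1)/(Σaᵢ − K).
Here Σaᵢ = 33 and K = 3, so p_3 = (5 − 1)/(33 − 3) = 4/30 ≈ 0.1333.

MAP estimate: 0.1333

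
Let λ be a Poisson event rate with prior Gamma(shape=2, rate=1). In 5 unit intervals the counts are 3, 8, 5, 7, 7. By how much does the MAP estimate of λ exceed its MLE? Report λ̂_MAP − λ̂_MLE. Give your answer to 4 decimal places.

MAP − MLE = -0.8333

Σxᵢ = 30. Posterior is Gamma(32, 6); MAP = (32−1)/6 = 31/6 ≈ 5.16667.
MLE = x̄ = 30/5 ≈ 6.00000.
Difference = 31/6 − 30/5 = -5/6 ≈ -0.8333.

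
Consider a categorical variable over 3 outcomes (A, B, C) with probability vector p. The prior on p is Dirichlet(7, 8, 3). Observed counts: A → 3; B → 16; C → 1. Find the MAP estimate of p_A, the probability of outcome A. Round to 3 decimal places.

The posterior is Dirichlet(αᵢ + nᵢ) = Dirichlet(10, 24, 4).
For a Dirichlet(a₁,…,a_K) with all aᵢ > 1, the mode has j-th component (aⱼ − 1)/(Σaᵢ − K).
Here Σaᵢ = 38 and K = 3, so p_A = (10 − 1)/(38 − 3) = 9/35 ≈ 0.257.

MAP estimate of p_A = 0.257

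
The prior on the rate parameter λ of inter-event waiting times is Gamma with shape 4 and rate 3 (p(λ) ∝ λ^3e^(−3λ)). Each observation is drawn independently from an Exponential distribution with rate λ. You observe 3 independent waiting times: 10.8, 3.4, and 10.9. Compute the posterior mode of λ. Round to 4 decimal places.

The Exponential(rate=λ) likelihood is ∝ λ^n e^(−λΣtᵢ). Here n = 3 and Σtᵢ = 10.8 + 3.4 + 10.9 = 25.1.
Posterior ∝ λ^3e^(−3λ) · λ^3e^(−25.1λ) = λ^6e^(−28.1λ), i.e. Gamma(7, 28.1).
Mode = (a−1)/b = 6/28.1 ≈ 0.2135.

λ̂_MAP = 0.2135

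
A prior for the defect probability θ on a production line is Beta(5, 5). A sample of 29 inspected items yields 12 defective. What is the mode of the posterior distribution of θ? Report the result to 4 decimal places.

θ̂_MAP = 0.4324

Prior: Beta(5, 5).
Data: 12 successes in 29 trials. The binomial likelihood contributes θ^12(1−θ)^17, so the posterior is Beta(5+12, 5+17) = Beta(17, 22).
For Beta(a, b) with a, b > 1 the mode is (a−1)/(a+b−2) = 16/37 ≈ 0.4324.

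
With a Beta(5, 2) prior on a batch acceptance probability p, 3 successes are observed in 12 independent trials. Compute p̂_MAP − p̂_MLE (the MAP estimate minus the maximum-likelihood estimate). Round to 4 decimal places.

Posterior is Beta(8, 11); MAP = (8−1)/(19−2) = 7/17 ≈ 0.41176.
MLE ignores the prior: p̂_MLE = k/n = 3/12 ≈ 0.25000.
Difference = 7/17 − 3/12 = 11/68 ≈ 0.1618.

MAP − MLE = 0.1618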